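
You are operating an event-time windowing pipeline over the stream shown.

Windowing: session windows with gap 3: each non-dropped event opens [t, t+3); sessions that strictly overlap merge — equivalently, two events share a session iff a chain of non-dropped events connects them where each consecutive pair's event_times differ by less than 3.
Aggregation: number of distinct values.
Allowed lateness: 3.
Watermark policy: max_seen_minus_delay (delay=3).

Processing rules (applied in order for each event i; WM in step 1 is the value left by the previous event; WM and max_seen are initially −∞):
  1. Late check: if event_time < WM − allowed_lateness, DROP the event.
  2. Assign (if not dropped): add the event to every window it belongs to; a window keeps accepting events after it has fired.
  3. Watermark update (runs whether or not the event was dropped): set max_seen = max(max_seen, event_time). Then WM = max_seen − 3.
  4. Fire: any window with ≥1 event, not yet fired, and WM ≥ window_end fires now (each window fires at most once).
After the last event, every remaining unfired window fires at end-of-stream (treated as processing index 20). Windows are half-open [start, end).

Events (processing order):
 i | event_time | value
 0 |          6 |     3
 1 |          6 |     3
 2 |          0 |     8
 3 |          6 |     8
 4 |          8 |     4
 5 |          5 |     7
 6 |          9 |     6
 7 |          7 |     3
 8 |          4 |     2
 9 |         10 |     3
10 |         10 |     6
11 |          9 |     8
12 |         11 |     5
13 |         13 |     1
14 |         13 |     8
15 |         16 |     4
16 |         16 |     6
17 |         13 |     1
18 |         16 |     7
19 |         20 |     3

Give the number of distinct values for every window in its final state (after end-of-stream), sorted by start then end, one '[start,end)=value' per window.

i=0 t=6 v=3: → [6,9); WM=3
i=1 t=6 v=3: → [6,9); WM=3
i=2 t=0 v=8: → [0,3); WM=3
i=3 t=6 v=8: → [6,9); WM=3
i=4 t=8 v=4: → [6,11); WM=5
i=5 t=5 v=7: → [5,11); WM=5
i=6 t=9 v=6: → [5,12); WM=6
i=7 t=7 v=3: → [5,12); WM=6
i=8 t=4 v=2: → [4,12); WM=6
i=9 t=10 v=3: → [4,13); WM=7
i=10 t=10 v=6: → [4,13); WM=7
i=11 t=9 v=8: → [4,13); WM=7
i=12 t=11 v=5: → [4,14); WM=8
i=13 t=13 v=1: → [4,16); WM=10
i=14 t=13 v=8: → [4,16); WM=10
i=15 t=16 v=4: → [16,19); WM=13
i=16 t=16 v=6: → [16,19); WM=13
i=17 t=13 v=1: → [4,16); WM=13
i=18 t=16 v=7: → [16,19); WM=13
i=19 t=20 v=3: → [20,23); WM=17

[0,3)=1 [4,16)=8 [16,19)=3 [20,23)=1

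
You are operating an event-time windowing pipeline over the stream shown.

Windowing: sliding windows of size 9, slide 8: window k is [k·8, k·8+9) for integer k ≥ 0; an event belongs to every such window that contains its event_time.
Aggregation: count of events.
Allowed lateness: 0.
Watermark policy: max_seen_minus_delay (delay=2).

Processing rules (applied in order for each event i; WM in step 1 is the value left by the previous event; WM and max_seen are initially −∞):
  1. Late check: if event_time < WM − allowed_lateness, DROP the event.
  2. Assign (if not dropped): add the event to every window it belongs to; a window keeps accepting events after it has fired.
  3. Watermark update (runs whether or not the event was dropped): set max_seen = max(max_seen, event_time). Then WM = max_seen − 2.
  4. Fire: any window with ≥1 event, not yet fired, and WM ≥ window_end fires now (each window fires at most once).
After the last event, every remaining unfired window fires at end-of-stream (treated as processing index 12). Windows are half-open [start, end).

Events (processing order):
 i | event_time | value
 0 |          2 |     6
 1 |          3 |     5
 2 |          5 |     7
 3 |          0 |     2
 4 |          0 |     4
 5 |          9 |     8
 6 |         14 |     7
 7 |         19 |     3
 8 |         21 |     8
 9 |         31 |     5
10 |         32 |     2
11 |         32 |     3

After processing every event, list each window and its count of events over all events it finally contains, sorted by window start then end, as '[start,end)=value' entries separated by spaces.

i=0 t=2 v=6: → [0,9); WM=0
i=1 t=3 v=5: → [0,9); WM=1
i=2 t=5 v=7: → [0,9); WM=3
i=3 t=0 v=2: DROP (t<3-0); WM=3
i=4 t=0 v=4: DROP (t<3-0); WM=3
i=5 t=9 v=8: → [8,17); WM=7
i=6 t=14 v=7: → [8,17); WM=12; [0,9) fires=3
i=7 t=19 v=3: → [16,25); WM=17; [8,17) fires=2
i=8 t=21 v=8: → [16,25); WM=19
i=9 t=31 v=5: → [24,33); WM=29; [16,25) fires=2
i=10 t=32 v=2: → [32,41),[24,33); WM=30
i=11 t=32 v=3: → [32,41),[24,33); WM=30

[0,9)=3 [8,17)=2 [16,25)=2 [24,33)=3 [32,41)=2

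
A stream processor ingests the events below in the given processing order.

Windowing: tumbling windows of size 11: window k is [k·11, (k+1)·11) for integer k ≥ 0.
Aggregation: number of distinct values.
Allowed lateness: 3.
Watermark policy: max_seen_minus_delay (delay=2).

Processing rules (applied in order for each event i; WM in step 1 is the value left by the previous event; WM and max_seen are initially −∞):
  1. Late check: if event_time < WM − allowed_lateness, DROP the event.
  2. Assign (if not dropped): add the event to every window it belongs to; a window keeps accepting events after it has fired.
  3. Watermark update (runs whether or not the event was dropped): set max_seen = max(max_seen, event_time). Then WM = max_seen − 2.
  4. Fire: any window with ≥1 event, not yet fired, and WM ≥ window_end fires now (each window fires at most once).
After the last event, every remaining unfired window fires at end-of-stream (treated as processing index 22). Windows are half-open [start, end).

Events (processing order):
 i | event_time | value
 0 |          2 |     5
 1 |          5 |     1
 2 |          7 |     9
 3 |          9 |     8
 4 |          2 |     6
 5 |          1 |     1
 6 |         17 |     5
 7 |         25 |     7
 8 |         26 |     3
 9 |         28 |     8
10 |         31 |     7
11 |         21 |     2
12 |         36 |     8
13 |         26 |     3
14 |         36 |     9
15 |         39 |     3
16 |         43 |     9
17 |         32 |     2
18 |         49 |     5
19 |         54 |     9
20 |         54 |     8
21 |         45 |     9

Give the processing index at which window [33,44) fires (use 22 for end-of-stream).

18

i=0 t=2 v=5: → [0,11); WM=0
i=1 t=5 v=1: → [0,11); WM=3
i=2 t=7 v=9: → [0,11); WM=5
i=3 t=9 v=8: → [0,11); WM=7
i=4 t=2 v=6: DROP (t<7-3); WM=7
i=5 t=1 v=1: DROP (t<7-3); WM=7
i=6 t=17 v=5: → [11,22); WM=15; [0,11) fires=4
i=7 t=25 v=7: → [22,33); WM=23; [11,22) fires=1
i=8 t=26 v=3: → [22,33); WM=24
i=9 t=28 v=8: → [22,33); WM=26
i=10 t=31 v=7: → [22,33); WM=29
i=11 t=21 v=2: DROP (t<29-3); WM=29
i=12 t=36 v=8: → [33,44); WM=34; [22,33) fires=3
i=13 t=26 v=3: DROP (t<34-3); WM=34
i=14 t=36 v=9: → [33,44); WM=34
i=15 t=39 v=3: → [33,44); WM=37
i=16 t=43 v=9: → [33,44); WM=41
i=17 t=32 v=2: DROP (t<41-3); WM=41
i=18 t=49 v=5: → [44,55); WM=47; [33,44) fires=3
i=19 t=54 v=9: → [44,55); WM=52
i=20 t=54 v=8: → [44,55); WM=52
i=21 t=45 v=9: DROP (t<52-3); WM=52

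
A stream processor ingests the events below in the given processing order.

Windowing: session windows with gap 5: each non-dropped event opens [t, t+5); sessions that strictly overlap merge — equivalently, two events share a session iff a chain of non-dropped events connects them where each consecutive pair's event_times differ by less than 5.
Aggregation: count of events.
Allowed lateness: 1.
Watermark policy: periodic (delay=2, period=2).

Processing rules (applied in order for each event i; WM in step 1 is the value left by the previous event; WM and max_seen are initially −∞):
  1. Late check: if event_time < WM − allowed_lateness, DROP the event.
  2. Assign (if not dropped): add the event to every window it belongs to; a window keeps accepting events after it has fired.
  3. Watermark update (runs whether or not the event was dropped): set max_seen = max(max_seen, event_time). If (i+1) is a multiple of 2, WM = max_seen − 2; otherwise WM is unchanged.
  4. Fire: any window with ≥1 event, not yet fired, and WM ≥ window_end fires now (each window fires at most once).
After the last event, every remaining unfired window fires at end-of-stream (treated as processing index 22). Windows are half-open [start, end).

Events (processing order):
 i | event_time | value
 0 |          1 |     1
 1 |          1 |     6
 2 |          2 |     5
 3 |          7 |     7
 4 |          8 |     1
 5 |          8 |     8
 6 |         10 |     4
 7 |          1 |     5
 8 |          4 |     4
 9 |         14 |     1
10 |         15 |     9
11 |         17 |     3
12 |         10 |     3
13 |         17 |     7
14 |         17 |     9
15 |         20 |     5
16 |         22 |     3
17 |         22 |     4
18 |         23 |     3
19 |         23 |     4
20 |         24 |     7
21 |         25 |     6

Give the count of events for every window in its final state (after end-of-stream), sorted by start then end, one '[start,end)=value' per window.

[1,7)=3 [7,30)=16

i=0 t=1 v=1: → [1,6); WM=−∞
i=1 t=1 v=6: → [1,6); WM=-1
i=2 t=2 v=5: → [1,7); WM=-1
i=3 t=7 v=7: → [7,12); WM=5
i=4 t=8 v=1: → [7,13); WM=5
i=5 t=8 v=8: → [7,13); WM=6
i=6 t=10 v=4: → [7,15); WM=6
i=7 t=1 v=5: DROP (t<6-1); WM=8
i=8 t=4 v=4: DROP (t<8-1); WM=8
i=9 t=14 v=1: → [7,19); WM=12
i=10 t=15 v=9: → [7,20); WM=12
i=11 t=17 v=3: → [7,22); WM=15
i=12 t=10 v=3: DROP (t<15-1); WM=15
i=13 t=17 v=7: → [7,22); WM=15
i=14 t=17 v=9: → [7,22); WM=15
i=15 t=20 v=5: → [7,25); WM=18
i=16 t=22 v=3: → [7,27); WM=18
i=17 t=22 v=4: → [7,27); WM=20
i=18 t=23 v=3: → [7,28); WM=20
i=19 t=23 v=4: → [7,28); WM=21
i=20 t=24 v=7: → [7,29); WM=21
i=21 t=25 v=6: → [7,30); WM=23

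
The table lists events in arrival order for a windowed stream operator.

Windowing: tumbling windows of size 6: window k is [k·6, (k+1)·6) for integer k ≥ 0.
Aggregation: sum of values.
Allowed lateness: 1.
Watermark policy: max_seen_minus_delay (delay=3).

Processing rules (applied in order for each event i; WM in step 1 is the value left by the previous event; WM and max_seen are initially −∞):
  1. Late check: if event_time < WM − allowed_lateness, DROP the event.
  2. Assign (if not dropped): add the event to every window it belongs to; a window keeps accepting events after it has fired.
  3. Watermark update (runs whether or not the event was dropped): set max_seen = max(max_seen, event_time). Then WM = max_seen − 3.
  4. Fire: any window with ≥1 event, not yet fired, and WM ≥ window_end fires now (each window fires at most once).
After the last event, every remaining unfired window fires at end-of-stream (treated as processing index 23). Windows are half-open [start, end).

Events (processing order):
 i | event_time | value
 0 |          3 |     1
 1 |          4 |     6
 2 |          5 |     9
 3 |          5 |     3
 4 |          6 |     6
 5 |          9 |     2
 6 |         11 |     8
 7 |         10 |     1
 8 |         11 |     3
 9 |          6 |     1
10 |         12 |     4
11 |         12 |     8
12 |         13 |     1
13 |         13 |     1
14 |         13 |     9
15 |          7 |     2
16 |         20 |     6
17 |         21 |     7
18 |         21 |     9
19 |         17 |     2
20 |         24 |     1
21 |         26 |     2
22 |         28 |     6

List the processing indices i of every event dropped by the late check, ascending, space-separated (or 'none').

9 15

i=0 t=3 v=1: → [0,6); WM=0
i=1 t=4 v=6: → [0,6); WM=1
i=2 t=5 v=9: → [0,6); WM=2
i=3 t=5 v=3: → [0,6); WM=2
i=4 t=6 v=6: → [6,12); WM=3
i=5 t=9 v=2: → [6,12); WM=6; [0,6) fires=19
i=6 t=11 v=8: → [6,12); WM=8
i=7 t=10 v=1: → [6,12); WM=8
i=8 t=11 v=3: → [6,12); WM=8
i=9 t=6 v=1: DROP (t<8-1); WM=8
i=10 t=12 v=4: → [12,18); WM=9
i=11 t=12 v=8: → [12,18); WM=9
i=12 t=13 v=1: → [12,18); WM=10
i=13 t=13 v=1: → [12,18); WM=10
i=14 t=13 v=9: → [12,18); WM=10
i=15 t=7 v=2: DROP (t<10-1); WM=10
i=16 t=20 v=6: → [18,24); WM=17; [6,12) fires=20
i=17 t=21 v=7: → [18,24); WM=18; [12,18) fires=23
i=18 t=21 v=9: → [18,24); WM=18
i=19 t=17 v=2: → [12,18); WM=18
i=20 t=24 v=1: → [24,30); WM=21
i=21 t=26 v=2: → [24,30); WM=23
i=22 t=28 v=6: → [24,30); WM=25; [18,24) fires=22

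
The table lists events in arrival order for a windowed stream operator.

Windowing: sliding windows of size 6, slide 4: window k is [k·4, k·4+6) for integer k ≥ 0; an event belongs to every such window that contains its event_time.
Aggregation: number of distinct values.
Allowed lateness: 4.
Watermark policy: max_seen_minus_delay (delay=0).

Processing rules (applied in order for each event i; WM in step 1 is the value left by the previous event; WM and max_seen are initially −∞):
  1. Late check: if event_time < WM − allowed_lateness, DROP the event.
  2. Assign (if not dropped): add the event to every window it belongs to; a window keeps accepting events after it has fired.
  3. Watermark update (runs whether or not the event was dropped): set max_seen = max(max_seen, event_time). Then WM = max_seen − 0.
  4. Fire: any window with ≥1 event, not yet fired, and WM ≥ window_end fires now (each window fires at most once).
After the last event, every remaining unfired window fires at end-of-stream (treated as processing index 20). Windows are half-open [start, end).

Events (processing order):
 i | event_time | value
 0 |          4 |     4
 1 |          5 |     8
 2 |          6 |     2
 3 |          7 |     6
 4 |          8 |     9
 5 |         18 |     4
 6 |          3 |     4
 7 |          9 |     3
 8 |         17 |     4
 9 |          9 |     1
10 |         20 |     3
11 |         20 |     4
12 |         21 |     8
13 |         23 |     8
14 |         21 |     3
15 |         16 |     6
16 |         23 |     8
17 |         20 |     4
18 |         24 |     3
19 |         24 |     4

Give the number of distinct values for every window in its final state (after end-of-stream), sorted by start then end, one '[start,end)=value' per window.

[0,6)=2 [4,10)=5 [8,14)=1 [12,18)=1 [16,22)=3 [20,26)=3 [24,30)=2

i=0 t=4 v=4: → [4,10),[0,6); WM=4
i=1 t=5 v=8: → [4,10),[0,6); WM=5
i=2 t=6 v=2: → [4,10); WM=6; [0,6) fires=2
i=3 t=7 v=6: → [4,10); WM=7
i=4 t=8 v=9: → [8,14),[4,10); WM=8
i=5 t=18 v=4: → [16,22); WM=18; [4,10) fires=5 [8,14) fires=1
i=6 t=3 v=4: DROP (t<18-4); WM=18
i=7 t=9 v=3: DROP (t<18-4); WM=18
i=8 t=17 v=4: → [16,22),[12,18); WM=18; [12,18) fires=1
i=9 t=9 v=1: DROP (t<18-4); WM=18
i=10 t=20 v=3: → [20,26),[16,22); WM=20
i=11 t=20 v=4: → [20,26),[16,22); WM=20
i=12 t=21 v=8: → [20,26),[16,22); WM=21
i=13 t=23 v=8: → [20,26); WM=23; [16,22) fires=3
i=14 t=21 v=3: → [20,26),[16,22); WM=23
i=15 t=16 v=6: DROP (t<23-4); WM=23
i=16 t=23 v=8: → [20,26); WM=23
i=17 t=20 v=4: → [20,26),[16,22); WM=23
i=18 t=24 v=3: → [24,30),[20,26); WM=24
i=19 t=24 v=4: → [24,30),[20,26); WM=24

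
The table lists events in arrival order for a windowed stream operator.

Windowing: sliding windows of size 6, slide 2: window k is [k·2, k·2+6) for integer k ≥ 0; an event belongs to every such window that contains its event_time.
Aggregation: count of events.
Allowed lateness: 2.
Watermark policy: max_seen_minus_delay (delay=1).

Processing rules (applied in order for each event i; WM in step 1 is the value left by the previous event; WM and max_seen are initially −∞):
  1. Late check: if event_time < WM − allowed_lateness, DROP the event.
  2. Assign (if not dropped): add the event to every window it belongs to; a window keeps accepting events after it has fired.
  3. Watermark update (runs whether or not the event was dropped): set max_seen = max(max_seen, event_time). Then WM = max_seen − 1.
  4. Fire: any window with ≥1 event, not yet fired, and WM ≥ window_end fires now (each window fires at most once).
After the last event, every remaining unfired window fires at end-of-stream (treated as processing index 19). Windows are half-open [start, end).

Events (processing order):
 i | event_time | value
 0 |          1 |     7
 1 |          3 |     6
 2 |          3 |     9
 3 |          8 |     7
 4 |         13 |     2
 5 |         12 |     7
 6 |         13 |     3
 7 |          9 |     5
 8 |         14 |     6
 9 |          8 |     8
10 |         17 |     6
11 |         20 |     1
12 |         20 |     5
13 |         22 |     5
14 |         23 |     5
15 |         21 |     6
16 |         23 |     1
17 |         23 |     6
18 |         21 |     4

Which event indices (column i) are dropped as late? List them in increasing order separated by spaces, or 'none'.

7 9

i=0 t=1 v=7: → [0,6); WM=0
i=1 t=3 v=6: → [2,8),[0,6); WM=2
i=2 t=3 v=9: → [2,8),[0,6); WM=2
i=3 t=8 v=7: → [8,14),[6,12),[4,10); WM=7; [0,6) fires=3
i=4 t=13 v=2: → [12,18),[10,16),[8,14); WM=12; [2,8) fires=2 [4,10) fires=1 [6,12) fires=1
i=5 t=12 v=7: → [12,18),[10,16),[8,14); WM=12
i=6 t=13 v=3: → [12,18),[10,16),[8,14); WM=12
i=7 t=9 v=5: DROP (t<12-2); WM=12
i=8 t=14 v=6: → [14,20),[12,18),[10,16); WM=13
i=9 t=8 v=8: DROP (t<13-2); WM=13
i=10 t=17 v=6: → [16,22),[14,20),[12,18); WM=16; [8,14) fires=4 [10,16) fires=4
i=11 t=20 v=1: → [20,26),[18,24),[16,22); WM=19; [12,18) fires=5
i=12 t=20 v=5: → [20,26),[18,24),[16,22); WM=19
i=13 t=22 v=5: → [22,28),[20,26),[18,24); WM=21; [14,20) fires=2
i=14 t=23 v=5: → [22,28),[20,26),[18,24); WM=22; [16,22) fires=3
i=15 t=21 v=6: → [20,26),[18,24),[16,22); WM=22
i=16 t=23 v=1: → [22,28),[20,26),[18,24); WM=22
i=17 t=23 v=6: → [22,28),[20,26),[18,24); WM=22
i=18 t=21 v=4: → [20,26),[18,24),[16,22); WM=22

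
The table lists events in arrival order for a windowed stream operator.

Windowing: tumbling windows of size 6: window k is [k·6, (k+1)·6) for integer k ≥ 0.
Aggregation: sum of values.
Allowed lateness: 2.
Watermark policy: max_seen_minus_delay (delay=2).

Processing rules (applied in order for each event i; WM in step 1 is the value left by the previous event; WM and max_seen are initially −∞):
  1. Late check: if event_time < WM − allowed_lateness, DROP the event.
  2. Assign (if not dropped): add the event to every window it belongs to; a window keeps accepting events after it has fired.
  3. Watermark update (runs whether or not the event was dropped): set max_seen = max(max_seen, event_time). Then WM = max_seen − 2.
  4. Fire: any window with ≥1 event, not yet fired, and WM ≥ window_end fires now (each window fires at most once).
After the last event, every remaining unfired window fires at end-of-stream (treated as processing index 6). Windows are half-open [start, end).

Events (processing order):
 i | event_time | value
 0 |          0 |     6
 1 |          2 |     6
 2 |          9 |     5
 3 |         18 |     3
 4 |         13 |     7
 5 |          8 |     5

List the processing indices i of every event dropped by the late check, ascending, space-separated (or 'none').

4 5

i=0 t=0 v=6: → [0,6); WM=-2
i=1 t=2 v=6: → [0,6); WM=0
i=2 t=9 v=5: → [6,12); WM=7; [0,6) fires=12
i=3 t=18 v=3: → [18,24); WM=16; [6,12) fires=5
i=4 t=13 v=7: DROP (t<16-2); WM=16
i=5 t=8 v=5: DROP (t<16-2); WM=16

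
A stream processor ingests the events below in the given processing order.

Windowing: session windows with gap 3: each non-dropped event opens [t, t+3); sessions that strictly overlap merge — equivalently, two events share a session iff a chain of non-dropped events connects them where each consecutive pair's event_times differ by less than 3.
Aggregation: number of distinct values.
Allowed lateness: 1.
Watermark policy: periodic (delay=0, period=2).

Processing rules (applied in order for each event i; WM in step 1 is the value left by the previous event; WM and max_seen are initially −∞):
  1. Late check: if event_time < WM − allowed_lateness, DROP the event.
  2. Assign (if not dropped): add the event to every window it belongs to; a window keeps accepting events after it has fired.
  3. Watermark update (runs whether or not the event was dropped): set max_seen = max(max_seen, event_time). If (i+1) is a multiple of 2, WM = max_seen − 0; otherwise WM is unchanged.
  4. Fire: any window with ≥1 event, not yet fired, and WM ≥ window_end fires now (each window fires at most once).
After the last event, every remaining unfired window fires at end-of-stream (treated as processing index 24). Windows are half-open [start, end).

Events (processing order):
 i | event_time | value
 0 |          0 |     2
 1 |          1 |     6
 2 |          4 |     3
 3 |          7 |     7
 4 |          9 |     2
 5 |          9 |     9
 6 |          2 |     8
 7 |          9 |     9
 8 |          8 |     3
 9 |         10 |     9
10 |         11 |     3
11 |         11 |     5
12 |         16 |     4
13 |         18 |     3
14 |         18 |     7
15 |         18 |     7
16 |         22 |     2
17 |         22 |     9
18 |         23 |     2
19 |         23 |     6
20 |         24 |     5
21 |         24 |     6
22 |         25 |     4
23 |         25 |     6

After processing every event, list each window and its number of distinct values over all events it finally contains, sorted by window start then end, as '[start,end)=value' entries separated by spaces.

[0,4)=2 [4,7)=1 [7,14)=5 [16,21)=3 [22,28)=5

i=0 t=0 v=2: → [0,3); WM=−∞
i=1 t=1 v=6: → [0,4); WM=1
i=2 t=4 v=3: → [4,7); WM=1
i=3 t=7 v=7: → [7,10); WM=7
i=4 t=9 v=2: → [7,12); WM=7
i=5 t=9 v=9: → [7,12); WM=9
i=6 t=2 v=8: DROP (t<9-1); WM=9
i=7 t=9 v=9: → [7,12); WM=9
i=8 t=8 v=3: → [7,12); WM=9
i=9 t=10 v=9: → [7,13); WM=10
i=10 t=11 v=3: → [7,14); WM=10
i=11 t=11 v=5: → [7,14); WM=11
i=12 t=16 v=4: → [16,19); WM=11
i=13 t=18 v=3: → [16,21); WM=18
i=14 t=18 v=7: → [16,21); WM=18
i=15 t=18 v=7: → [16,21); WM=18
i=16 t=22 v=2: → [22,25); WM=18
i=17 t=22 v=9: → [22,25); WM=22
i=18 t=23 v=2: → [22,26); WM=22
i=19 t=23 v=6: → [22,26); WM=23
i=20 t=24 v=5: → [22,27); WM=23
i=21 t=24 v=6: → [22,27); WM=24
i=22 t=25 v=4: → [22,28); WM=24
i=23 t=25 v=6: → [22,28); WM=25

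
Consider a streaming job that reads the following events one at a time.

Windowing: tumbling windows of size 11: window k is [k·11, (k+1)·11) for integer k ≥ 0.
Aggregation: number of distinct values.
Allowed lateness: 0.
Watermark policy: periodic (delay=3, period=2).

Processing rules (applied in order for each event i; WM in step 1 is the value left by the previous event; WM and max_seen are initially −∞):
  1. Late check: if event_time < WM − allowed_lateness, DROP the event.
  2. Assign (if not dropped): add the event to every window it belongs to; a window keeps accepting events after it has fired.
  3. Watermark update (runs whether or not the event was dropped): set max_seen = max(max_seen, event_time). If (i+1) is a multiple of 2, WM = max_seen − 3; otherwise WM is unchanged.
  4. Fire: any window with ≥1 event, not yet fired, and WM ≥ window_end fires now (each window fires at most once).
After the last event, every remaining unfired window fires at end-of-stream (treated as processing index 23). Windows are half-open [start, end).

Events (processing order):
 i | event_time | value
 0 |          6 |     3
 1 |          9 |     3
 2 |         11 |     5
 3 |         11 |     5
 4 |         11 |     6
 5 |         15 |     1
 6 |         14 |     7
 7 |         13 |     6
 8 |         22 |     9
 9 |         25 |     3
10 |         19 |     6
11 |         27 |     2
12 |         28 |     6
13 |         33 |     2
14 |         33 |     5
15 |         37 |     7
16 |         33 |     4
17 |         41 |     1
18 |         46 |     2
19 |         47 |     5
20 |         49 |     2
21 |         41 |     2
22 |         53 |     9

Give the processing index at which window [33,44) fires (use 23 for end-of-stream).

i=0 t=6 v=3: → [0,11); WM=−∞
i=1 t=9 v=3: → [0,11); WM=6
i=2 t=11 v=5: → [11,22); WM=6
i=3 t=11 v=5: → [11,22); WM=8
i=4 t=11 v=6: → [11,22); WM=8
i=5 t=15 v=1: → [11,22); WM=12; [0,11) fires=1
i=6 t=14 v=7: → [11,22); WM=12
i=7 t=13 v=6: → [11,22); WM=12
i=8 t=22 v=9: → [22,33); WM=12
i=9 t=25 v=3: → [22,33); WM=22; [11,22) fires=4
i=10 t=19 v=6: DROP (t<22-0); WM=22
i=11 t=27 v=2: → [22,33); WM=24
i=12 t=28 v=6: → [22,33); WM=24
i=13 t=33 v=2: → [33,44); WM=30
i=14 t=33 v=5: → [33,44); WM=30
i=15 t=37 v=7: → [33,44); WM=34; [22,33) fires=4
i=16 t=33 v=4: DROP (t<34-0); WM=34
i=17 t=41 v=1: → [33,44); WM=38
i=18 t=46 v=2: → [44,55); WM=38
i=19 t=47 v=5: → [44,55); WM=44; [33,44) fires=4
i=20 t=49 v=2: → [44,55); WM=44
i=21 t=41 v=2: DROP (t<44-0); WM=46
i=22 t=53 v=9: → [44,55); WM=46

19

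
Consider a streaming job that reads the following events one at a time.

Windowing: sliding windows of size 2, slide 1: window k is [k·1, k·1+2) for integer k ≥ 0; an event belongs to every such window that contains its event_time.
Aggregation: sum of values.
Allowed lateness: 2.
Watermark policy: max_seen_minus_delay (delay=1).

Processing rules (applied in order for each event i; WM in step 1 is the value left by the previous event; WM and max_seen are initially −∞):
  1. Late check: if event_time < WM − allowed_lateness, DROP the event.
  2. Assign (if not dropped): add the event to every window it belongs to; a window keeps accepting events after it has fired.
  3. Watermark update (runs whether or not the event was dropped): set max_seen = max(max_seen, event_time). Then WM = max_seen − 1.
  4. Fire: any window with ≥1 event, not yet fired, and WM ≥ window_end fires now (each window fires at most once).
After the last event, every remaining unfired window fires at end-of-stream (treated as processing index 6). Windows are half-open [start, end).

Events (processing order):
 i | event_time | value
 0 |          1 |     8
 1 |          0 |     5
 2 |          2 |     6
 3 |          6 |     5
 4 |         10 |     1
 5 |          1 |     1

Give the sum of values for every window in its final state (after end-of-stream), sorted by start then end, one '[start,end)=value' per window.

[0,2)=13 [1,3)=14 [2,4)=6 [5,7)=5 [6,8)=5 [9,11)=1 [10,12)=1

i=0 t=1 v=8: → [1,3),[0,2); WM=0
i=1 t=0 v=5: → [0,2); WM=0
i=2 t=2 v=6: → [2,4),[1,3); WM=1
i=3 t=6 v=5: → [6,8),[5,7); WM=5; [0,2) fires=13 [1,3) fires=14 [2,4) fires=6
i=4 t=10 v=1: → [10,12),[9,11); WM=9; [5,7) fires=5 [6,8) fires=5
i=5 t=1 v=1: DROP (t<9-2); WM=9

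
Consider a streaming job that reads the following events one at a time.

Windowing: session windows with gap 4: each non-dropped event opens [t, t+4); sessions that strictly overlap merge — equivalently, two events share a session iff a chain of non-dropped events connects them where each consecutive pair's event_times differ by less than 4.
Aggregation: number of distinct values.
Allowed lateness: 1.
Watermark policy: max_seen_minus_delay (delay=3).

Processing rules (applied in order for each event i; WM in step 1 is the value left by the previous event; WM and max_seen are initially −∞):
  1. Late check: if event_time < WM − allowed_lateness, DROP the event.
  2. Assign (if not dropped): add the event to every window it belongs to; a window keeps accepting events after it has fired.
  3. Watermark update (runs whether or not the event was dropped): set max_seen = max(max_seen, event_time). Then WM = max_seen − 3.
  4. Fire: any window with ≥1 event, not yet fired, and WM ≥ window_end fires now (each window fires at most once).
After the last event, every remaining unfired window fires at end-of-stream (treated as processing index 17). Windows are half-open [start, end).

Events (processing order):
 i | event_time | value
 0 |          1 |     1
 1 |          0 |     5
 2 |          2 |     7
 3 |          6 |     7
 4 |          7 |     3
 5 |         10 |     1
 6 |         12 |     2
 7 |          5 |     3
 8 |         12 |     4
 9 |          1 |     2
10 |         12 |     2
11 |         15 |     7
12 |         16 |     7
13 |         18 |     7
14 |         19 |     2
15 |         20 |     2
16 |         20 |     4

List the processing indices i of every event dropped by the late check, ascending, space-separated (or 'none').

i=0 t=1 v=1: → [1,5); WM=-2
i=1 t=0 v=5: → [0,5); WM=-2
i=2 t=2 v=7: → [0,6); WM=-1
i=3 t=6 v=7: → [6,10); WM=3
i=4 t=7 v=3: → [6,11); WM=4
i=5 t=10 v=1: → [6,14); WM=7
i=6 t=12 v=2: → [6,16); WM=9
i=7 t=5 v=3: DROP (t<9-1); WM=9
i=8 t=12 v=4: → [6,16); WM=9
i=9 t=1 v=2: DROP (t<9-1); WM=9
i=10 t=12 v=2: → [6,16); WM=9
i=11 t=15 v=7: → [6,19); WM=12
i=12 t=16 v=7: → [6,20); WM=13
i=13 t=18 v=7: → [6,22); WM=15
i=14 t=19 v=2: → [6,23); WM=16
i=15 t=20 v=2: → [6,24); WM=17
i=16 t=20 v=4: → [6,24); WM=17

7 9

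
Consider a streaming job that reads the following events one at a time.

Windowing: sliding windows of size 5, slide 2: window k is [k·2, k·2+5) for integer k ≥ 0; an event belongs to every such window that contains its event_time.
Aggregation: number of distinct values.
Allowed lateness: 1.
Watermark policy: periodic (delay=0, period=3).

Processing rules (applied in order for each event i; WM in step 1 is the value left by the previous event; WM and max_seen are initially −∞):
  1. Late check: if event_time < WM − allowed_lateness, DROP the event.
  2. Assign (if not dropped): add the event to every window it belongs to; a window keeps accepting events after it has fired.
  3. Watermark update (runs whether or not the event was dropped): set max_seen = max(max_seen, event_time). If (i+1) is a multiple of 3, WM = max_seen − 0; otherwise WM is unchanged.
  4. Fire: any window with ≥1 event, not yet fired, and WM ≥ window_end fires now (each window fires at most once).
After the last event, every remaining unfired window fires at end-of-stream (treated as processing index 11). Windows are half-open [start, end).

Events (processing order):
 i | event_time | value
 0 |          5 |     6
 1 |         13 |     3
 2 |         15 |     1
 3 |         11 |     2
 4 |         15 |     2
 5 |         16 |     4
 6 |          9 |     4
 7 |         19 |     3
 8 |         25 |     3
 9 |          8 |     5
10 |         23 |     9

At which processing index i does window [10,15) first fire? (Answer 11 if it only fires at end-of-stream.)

2

i=0 t=5 v=6: → [4,9),[2,7); WM=−∞
i=1 t=13 v=3: → [12,17),[10,15); WM=−∞
i=2 t=15 v=1: → [14,19),[12,17); WM=15; [2,7) fires=1 [4,9) fires=1 [10,15) fires=1
i=3 t=11 v=2: DROP (t<15-1); WM=15
i=4 t=15 v=2: → [14,19),[12,17); WM=15
i=5 t=16 v=4: → [16,21),[14,19),[12,17); WM=16
i=6 t=9 v=4: DROP (t<16-1); WM=16
i=7 t=19 v=3: → [18,23),[16,21); WM=16
i=8 t=25 v=3: → [24,29),[22,27); WM=25; [12,17) fires=4 [14,19) fires=3 [16,21) fires=2 [18,23) fires=1
i=9 t=8 v=5: DROP (t<25-1); WM=25
i=10 t=23 v=9: DROP (t<25-1); WM=25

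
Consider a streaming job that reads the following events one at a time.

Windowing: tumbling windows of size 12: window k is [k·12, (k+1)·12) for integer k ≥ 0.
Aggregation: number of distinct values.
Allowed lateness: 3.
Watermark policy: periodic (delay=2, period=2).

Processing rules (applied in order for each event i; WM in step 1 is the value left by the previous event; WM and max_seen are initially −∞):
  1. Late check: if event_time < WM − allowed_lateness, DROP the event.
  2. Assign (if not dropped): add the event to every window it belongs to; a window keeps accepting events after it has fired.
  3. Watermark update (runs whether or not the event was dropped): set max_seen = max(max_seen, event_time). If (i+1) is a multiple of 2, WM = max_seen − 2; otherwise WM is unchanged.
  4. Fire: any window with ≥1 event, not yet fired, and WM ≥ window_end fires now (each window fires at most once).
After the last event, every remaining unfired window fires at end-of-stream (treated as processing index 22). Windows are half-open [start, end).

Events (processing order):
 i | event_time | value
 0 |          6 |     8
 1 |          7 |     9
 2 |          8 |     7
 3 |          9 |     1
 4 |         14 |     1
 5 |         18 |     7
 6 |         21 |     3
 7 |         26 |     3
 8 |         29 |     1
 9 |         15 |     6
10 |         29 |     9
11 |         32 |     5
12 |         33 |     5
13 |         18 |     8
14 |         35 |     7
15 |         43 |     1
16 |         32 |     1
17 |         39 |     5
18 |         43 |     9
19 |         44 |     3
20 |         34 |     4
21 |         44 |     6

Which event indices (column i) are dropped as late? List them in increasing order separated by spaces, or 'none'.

9 13 16 20

i=0 t=6 v=8: → [0,12); WM=−∞
i=1 t=7 v=9: → [0,12); WM=5
i=2 t=8 v=7: → [0,12); WM=5
i=3 t=9 v=1: → [0,12); WM=7
i=4 t=14 v=1: → [12,24); WM=7
i=5 t=18 v=7: → [12,24); WM=16; [0,12) fires=4
i=6 t=21 v=3: → [12,24); WM=16
i=7 t=26 v=3: → [24,36); WM=24; [12,24) fires=3
i=8 t=29 v=1: → [24,36); WM=24
i=9 t=15 v=6: DROP (t<24-3); WM=27
i=10 t=29 v=9: → [24,36); WM=27
i=11 t=32 v=5: → [24,36); WM=30
i=12 t=33 v=5: → [24,36); WM=30
i=13 t=18 v=8: DROP (t<30-3); WM=31
i=14 t=35 v=7: → [24,36); WM=31
i=15 t=43 v=1: → [36,48); WM=41; [24,36) fires=5
i=16 t=32 v=1: DROP (t<41-3); WM=41
i=17 t=39 v=5: → [36,48); WM=41
i=18 t=43 v=9: → [36,48); WM=41
i=19 t=44 v=3: → [36,48); WM=42
i=20 t=34 v=4: DROP (t<42-3); WM=42
i=21 t=44 v=6: → [36,48); WM=42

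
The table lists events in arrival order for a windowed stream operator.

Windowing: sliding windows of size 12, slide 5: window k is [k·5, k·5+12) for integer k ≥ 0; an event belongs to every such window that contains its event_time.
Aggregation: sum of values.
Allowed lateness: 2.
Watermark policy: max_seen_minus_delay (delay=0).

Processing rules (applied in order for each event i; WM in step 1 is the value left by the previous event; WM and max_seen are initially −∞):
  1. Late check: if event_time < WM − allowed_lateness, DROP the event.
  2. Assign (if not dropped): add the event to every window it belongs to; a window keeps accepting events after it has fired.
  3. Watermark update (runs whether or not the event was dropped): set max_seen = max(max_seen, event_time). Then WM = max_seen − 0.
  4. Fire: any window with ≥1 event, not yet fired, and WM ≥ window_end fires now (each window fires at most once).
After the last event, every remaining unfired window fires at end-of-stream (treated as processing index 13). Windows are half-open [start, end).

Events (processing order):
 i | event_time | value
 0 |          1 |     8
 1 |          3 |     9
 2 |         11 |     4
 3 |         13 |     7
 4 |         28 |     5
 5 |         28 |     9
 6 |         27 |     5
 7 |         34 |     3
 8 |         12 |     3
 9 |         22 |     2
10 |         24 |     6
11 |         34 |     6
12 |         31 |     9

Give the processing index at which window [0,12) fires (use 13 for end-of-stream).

3

i=0 t=1 v=8: → [0,12); WM=1
i=1 t=3 v=9: → [0,12); WM=3
i=2 t=11 v=4: → [10,22),[5,17),[0,12); WM=11
i=3 t=13 v=7: → [10,22),[5,17); WM=13; [0,12) fires=21
i=4 t=28 v=5: → [25,37),[20,32); WM=28; [5,17) fires=11 [10,22) fires=11
i=5 t=28 v=9: → [25,37),[20,32); WM=28
i=6 t=27 v=5: → [25,37),[20,32); WM=28
i=7 t=34 v=3: → [30,42),[25,37); WM=34; [20,32) fires=19
i=8 t=12 v=3: DROP (t<34-2); WM=34
i=9 t=22 v=2: DROP (t<34-2); WM=34
i=10 t=24 v=6: DROP (t<34-2); WM=34
i=11 t=34 v=6: → [30,42),[25,37); WM=34
i=12 t=31 v=9: DROP (t<34-2); WM=34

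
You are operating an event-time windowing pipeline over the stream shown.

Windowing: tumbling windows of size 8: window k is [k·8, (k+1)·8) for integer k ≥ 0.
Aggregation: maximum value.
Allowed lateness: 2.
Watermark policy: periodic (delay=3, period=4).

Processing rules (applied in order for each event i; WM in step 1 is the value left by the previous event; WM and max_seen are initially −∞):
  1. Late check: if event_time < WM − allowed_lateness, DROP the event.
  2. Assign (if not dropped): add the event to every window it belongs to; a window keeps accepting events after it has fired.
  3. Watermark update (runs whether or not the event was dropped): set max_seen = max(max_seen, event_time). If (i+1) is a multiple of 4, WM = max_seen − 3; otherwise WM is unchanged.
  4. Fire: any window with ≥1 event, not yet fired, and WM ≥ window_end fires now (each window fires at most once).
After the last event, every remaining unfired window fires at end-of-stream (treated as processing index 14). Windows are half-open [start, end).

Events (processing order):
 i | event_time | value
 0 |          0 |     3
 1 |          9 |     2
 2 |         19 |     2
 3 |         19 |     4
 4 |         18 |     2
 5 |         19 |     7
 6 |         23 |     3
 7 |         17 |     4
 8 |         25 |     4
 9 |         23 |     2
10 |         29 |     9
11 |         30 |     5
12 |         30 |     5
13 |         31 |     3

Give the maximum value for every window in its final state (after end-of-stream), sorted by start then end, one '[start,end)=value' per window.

[0,8)=3 [8,16)=2 [16,24)=7 [24,32)=9

i=0 t=0 v=3: → [0,8); WM=−∞
i=1 t=9 v=2: → [8,16); WM=−∞
i=2 t=19 v=2: → [16,24); WM=−∞
i=3 t=19 v=4: → [16,24); WM=16; [0,8) fires=3 [8,16) fires=2
i=4 t=18 v=2: → [16,24); WM=16
i=5 t=19 v=7: → [16,24); WM=16
i=6 t=23 v=3: → [16,24); WM=16
i=7 t=17 v=4: → [16,24); WM=20
i=8 t=25 v=4: → [24,32); WM=20
i=9 t=23 v=2: → [16,24); WM=20
i=10 t=29 v=9: → [24,32); WM=20
i=11 t=30 v=5: → [24,32); WM=27; [16,24) fires=7
i=12 t=30 v=5: → [24,32); WM=27
i=13 t=31 v=3: → [24,32); WM=27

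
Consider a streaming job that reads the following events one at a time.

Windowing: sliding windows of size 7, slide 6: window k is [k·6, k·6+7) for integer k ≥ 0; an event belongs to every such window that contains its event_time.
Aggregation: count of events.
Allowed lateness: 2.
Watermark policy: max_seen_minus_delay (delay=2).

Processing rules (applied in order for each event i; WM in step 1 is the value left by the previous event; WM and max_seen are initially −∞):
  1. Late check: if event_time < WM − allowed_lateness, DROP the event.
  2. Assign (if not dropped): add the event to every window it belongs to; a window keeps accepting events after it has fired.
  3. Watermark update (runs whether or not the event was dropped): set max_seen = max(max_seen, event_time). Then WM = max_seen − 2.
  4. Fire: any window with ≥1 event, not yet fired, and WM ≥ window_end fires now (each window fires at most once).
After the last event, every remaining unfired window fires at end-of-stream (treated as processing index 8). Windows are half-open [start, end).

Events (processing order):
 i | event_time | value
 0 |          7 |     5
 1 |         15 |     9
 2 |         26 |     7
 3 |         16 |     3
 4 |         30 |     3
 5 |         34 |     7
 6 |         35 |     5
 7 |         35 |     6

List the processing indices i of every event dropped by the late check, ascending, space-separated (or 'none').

3

i=0 t=7 v=5: → [6,13); WM=5
i=1 t=15 v=9: → [12,19); WM=13; [6,13) fires=1
i=2 t=26 v=7: → [24,31); WM=24; [12,19) fires=1
i=3 t=16 v=3: DROP (t<24-2); WM=24
i=4 t=30 v=3: → [30,37),[24,31); WM=28
i=5 t=34 v=7: → [30,37); WM=32; [24,31) fires=2
i=6 t=35 v=5: → [30,37); WM=33
i=7 t=35 v=6: → [30,37); WM=33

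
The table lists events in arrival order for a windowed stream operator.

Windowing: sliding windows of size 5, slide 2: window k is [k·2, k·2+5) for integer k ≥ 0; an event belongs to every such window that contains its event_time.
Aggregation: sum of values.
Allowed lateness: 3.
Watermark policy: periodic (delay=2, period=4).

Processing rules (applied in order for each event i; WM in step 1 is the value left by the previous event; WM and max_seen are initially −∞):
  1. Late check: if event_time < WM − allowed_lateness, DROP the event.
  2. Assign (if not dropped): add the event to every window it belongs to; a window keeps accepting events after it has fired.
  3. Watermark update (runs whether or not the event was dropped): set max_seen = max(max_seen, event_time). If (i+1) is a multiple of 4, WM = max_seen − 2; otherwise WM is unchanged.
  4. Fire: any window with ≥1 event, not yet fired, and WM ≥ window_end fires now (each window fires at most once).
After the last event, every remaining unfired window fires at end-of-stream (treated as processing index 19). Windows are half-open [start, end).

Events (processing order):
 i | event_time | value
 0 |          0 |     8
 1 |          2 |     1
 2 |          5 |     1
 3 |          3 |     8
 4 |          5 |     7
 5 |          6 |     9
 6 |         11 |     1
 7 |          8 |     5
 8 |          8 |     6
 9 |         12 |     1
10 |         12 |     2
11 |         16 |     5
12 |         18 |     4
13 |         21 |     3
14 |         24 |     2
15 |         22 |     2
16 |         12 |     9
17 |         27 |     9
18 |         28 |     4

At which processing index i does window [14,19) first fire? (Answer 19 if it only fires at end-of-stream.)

15

i=0 t=0 v=8: → [0,5); WM=−∞
i=1 t=2 v=1: → [2,7),[0,5); WM=−∞
i=2 t=5 v=1: → [4,9),[2,7); WM=−∞
i=3 t=3 v=8: → [2,7),[0,5); WM=3
i=4 t=5 v=7: → [4,9),[2,7); WM=3
i=5 t=6 v=9: → [6,11),[4,9),[2,7); WM=3
i=6 t=11 v=1: → [10,15),[8,13); WM=3
i=7 t=8 v=5: → [8,13),[6,11),[4,9); WM=9; [0,5) fires=17 [2,7) fires=26 [4,9) fires=22
i=8 t=8 v=6: → [8,13),[6,11),[4,9); WM=9
i=9 t=12 v=1: → [12,17),[10,15),[8,13); WM=9
i=10 t=12 v=2: → [12,17),[10,15),[8,13); WM=9
i=11 t=16 v=5: → [16,21),[14,19),[12,17); WM=14; [6,11) fires=20 [8,13) fires=15
i=12 t=18 v=4: → [18,23),[16,21),[14,19); WM=14
i=13 t=21 v=3: → [20,25),[18,23); WM=14
i=14 t=24 v=2: → [24,29),[22,27),[20,25); WM=14
i=15 t=22 v=2: → [22,27),[20,25),[18,23); WM=22; [10,15) fires=4 [12,17) fires=8 [14,19) fires=9 [16,21) fires=9
i=16 t=12 v=9: DROP (t<22-3); WM=22
i=17 t=27 v=9: → [26,31),[24,29); WM=22
i=18 t=28 v=4: → [28,33),[26,31),[24,29); WM=22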